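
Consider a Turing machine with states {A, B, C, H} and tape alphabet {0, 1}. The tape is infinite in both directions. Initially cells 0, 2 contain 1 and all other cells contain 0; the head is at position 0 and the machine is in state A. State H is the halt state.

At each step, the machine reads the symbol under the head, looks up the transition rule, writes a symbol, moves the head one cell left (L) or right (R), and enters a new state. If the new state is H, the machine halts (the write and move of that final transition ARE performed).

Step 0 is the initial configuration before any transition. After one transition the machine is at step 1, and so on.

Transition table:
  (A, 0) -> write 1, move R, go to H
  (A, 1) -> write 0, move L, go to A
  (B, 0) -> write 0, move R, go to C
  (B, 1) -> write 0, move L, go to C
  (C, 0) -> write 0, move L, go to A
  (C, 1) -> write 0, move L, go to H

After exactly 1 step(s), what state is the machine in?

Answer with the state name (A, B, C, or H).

Answer: A

Derivation:
Step 1: in state A at pos 0, read 1 -> (A,1)->write 0,move L,goto A. Now: state=A, head=-1, tape[-2..3]=000010 (head:  ^)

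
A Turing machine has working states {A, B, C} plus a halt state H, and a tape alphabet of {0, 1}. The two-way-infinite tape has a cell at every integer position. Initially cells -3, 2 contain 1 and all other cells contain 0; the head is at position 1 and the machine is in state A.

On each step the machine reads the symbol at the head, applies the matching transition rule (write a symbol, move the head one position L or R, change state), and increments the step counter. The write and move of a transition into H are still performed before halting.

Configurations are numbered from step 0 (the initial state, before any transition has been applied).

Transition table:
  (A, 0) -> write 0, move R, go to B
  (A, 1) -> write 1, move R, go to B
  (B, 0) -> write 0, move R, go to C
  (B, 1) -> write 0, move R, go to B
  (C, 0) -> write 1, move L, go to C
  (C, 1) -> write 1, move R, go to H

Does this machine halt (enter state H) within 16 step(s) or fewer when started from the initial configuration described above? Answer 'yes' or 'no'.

Step 1: in state A at pos 1, read 0 -> (A,0)->write 0,move R,goto B. Now: state=B, head=2, tape[-4..3]=01000010 (head:       ^)
Step 2: in state B at pos 2, read 1 -> (B,1)->write 0,move R,goto B. Now: state=B, head=3, tape[-4..4]=010000000 (head:        ^)
Step 3: in state B at pos 3, read 0 -> (B,0)->write 0,move R,goto C. Now: state=C, head=4, tape[-4..5]=0100000000 (head:         ^)
Step 4: in state C at pos 4, read 0 -> (C,0)->write 1,move L,goto C. Now: state=C, head=3, tape[-4..5]=0100000010 (head:        ^)
Step 5: in state C at pos 3, read 0 -> (C,0)->write 1,move L,goto C. Now: state=C, head=2, tape[-4..5]=0100000110 (head:       ^)
Step 6: in state C at pos 2, read 0 -> (C,0)->write 1,move L,goto C. Now: state=C, head=1, tape[-4..5]=0100001110 (head:      ^)
Step 7: in state C at pos 1, read 0 -> (C,0)->write 1,move L,goto C. Now: state=C, head=0, tape[-4..5]=0100011110 (head:     ^)
Step 8: in state C at pos 0, read 0 -> (C,0)->write 1,move L,goto C. Now: state=C, head=-1, tape[-4..5]=0100111110 (head:    ^)
Step 9: in state C at pos -1, read 0 -> (C,0)->write 1,move L,goto C. Now: state=C, head=-2, tape[-4..5]=0101111110 (head:   ^)
Step 10: in state C at pos -2, read 0 -> (C,0)->write 1,move L,goto C. Now: state=C, head=-3, tape[-4..5]=0111111110 (head:  ^)
Step 11: in state C at pos -3, read 1 -> (C,1)->write 1,move R,goto H. Now: state=H, head=-2, tape[-4..5]=0111111110 (head:   ^)
State H reached at step 11; 11 <= 16 -> yes

Answer: yes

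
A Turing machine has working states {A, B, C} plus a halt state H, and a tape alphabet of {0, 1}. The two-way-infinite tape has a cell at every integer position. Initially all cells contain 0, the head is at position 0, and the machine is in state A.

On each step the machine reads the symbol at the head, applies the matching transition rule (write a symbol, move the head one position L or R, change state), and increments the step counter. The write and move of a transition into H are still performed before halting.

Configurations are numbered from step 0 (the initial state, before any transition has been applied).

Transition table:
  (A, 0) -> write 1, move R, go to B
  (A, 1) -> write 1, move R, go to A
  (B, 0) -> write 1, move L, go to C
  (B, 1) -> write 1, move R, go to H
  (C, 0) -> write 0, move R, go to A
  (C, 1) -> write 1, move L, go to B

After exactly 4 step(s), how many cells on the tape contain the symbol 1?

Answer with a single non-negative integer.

Answer: 3

Derivation:
Step 1: in state A at pos 0, read 0 -> (A,0)->write 1,move R,goto B. Now: state=B, head=1, tape[-1..2]=0100 (head:   ^)
Step 2: in state B at pos 1, read 0 -> (B,0)->write 1,move L,goto C. Now: state=C, head=0, tape[-1..2]=0110 (head:  ^)
Step 3: in state C at pos 0, read 1 -> (C,1)->write 1,move L,goto B. Now: state=B, head=-1, tape[-2..2]=00110 (head:  ^)
Step 4: in state B at pos -1, read 0 -> (B,0)->write 1,move L,goto C. Now: state=C, head=-2, tape[-3..2]=001110 (head:  ^)
Cells containing 1 after step 4: {-1, 0, 1} -> 3 cell(s)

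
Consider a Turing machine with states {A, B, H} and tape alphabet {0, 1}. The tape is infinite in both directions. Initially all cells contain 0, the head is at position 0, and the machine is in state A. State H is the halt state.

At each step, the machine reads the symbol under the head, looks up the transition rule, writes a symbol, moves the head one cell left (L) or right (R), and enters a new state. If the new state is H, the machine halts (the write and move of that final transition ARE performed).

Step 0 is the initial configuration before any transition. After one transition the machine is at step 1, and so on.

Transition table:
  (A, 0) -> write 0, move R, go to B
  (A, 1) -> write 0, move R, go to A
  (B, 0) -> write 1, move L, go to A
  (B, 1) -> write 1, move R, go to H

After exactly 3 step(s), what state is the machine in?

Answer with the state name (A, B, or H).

Step 1: in state A at pos 0, read 0 -> (A,0)->write 0,move R,goto B. Now: state=B, head=1, tape[-1..2]=0000 (head:   ^)
Step 2: in state B at pos 1, read 0 -> (B,0)->write 1,move L,goto A. Now: state=A, head=0, tape[-1..2]=0010 (head:  ^)
Step 3: in state A at pos 0, read 0 -> (A,0)->write 0,move R,goto B. Now: state=B, head=1, tape[-1..2]=0010 (head:   ^)

Answer: B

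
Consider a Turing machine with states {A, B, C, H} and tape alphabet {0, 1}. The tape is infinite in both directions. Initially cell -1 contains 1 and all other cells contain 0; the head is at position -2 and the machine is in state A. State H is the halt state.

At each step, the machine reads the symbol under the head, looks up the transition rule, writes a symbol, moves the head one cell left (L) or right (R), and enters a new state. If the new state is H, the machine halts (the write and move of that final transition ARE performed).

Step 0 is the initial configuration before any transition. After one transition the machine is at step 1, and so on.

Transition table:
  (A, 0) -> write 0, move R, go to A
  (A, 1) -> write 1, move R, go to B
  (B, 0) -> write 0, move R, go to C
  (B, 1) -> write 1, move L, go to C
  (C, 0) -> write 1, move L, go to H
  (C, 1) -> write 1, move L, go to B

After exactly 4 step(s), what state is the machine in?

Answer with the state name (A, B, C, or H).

Answer: H

Derivation:
Step 1: in state A at pos -2, read 0 -> (A,0)->write 0,move R,goto A. Now: state=A, head=-1, tape[-3..0]=0010 (head:   ^)
Step 2: in state A at pos -1, read 1 -> (A,1)->write 1,move R,goto B. Now: state=B, head=0, tape[-3..1]=00100 (head:    ^)
Step 3: in state B at pos 0, read 0 -> (B,0)->write 0,move R,goto C. Now: state=C, head=1, tape[-3..2]=001000 (head:     ^)
Step 4: in state C at pos 1, read 0 -> (C,0)->write 1,move L,goto H. Now: state=H, head=0, tape[-3..2]=001010 (head:    ^)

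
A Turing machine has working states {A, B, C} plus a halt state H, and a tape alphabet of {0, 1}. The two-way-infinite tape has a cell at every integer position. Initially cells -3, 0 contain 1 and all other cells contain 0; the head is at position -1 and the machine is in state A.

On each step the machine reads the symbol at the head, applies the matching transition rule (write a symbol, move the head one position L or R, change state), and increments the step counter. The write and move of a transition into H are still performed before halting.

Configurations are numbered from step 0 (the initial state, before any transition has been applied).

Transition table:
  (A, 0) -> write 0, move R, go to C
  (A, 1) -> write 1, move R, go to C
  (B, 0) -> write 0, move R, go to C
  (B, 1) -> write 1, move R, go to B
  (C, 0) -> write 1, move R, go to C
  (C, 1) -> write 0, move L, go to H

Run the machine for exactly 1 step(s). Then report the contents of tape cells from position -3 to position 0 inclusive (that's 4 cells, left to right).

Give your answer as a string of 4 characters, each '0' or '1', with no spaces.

Answer: 1001

Derivation:
Step 1: in state A at pos -1, read 0 -> (A,0)->write 0,move R,goto C. Now: state=C, head=0, tape[-4..1]=010010 (head:     ^)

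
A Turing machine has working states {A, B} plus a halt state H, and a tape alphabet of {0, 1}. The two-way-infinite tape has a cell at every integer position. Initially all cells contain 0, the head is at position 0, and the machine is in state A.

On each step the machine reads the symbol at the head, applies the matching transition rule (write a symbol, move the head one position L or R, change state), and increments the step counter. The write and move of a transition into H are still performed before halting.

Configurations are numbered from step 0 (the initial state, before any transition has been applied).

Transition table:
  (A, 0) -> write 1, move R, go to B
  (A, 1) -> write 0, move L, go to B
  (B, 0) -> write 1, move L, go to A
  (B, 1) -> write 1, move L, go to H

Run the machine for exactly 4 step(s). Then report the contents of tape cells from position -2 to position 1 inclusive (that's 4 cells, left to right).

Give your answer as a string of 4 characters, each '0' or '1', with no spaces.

Answer: 0101

Derivation:
Step 1: in state A at pos 0, read 0 -> (A,0)->write 1,move R,goto B. Now: state=B, head=1, tape[-1..2]=0100 (head:   ^)
Step 2: in state B at pos 1, read 0 -> (B,0)->write 1,move L,goto A. Now: state=A, head=0, tape[-1..2]=0110 (head:  ^)
Step 3: in state A at pos 0, read 1 -> (A,1)->write 0,move L,goto B. Now: state=B, head=-1, tape[-2..2]=00010 (head:  ^)
Step 4: in state B at pos -1, read 0 -> (B,0)->write 1,move L,goto A. Now: state=A, head=-2, tape[-3..2]=001010 (head:  ^)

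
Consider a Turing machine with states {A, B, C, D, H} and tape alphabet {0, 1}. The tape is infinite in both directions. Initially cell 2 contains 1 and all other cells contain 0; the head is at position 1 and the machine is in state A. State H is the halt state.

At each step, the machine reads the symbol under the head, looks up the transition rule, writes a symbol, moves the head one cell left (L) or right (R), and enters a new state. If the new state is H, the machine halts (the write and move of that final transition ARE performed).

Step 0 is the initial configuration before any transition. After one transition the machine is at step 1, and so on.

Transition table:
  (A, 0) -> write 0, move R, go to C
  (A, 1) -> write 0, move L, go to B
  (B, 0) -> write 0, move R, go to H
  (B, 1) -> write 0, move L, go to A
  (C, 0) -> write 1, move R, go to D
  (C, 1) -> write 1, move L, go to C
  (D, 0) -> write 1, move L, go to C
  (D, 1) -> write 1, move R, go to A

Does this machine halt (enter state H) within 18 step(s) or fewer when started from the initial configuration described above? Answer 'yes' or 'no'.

Answer: yes

Derivation:
Step 1: in state A at pos 1, read 0 -> (A,0)->write 0,move R,goto C. Now: state=C, head=2, tape[0..3]=0010 (head:   ^)
Step 2: in state C at pos 2, read 1 -> (C,1)->write 1,move L,goto C. Now: state=C, head=1, tape[0..3]=0010 (head:  ^)
Step 3: in state C at pos 1, read 0 -> (C,0)->write 1,move R,goto D. Now: state=D, head=2, tape[0..3]=0110 (head:   ^)
Step 4: in state D at pos 2, read 1 -> (D,1)->write 1,move R,goto A. Now: state=A, head=3, tape[0..4]=01100 (head:    ^)
Step 5: in state A at pos 3, read 0 -> (A,0)->write 0,move R,goto C. Now: state=C, head=4, tape[0..5]=011000 (head:     ^)
Step 6: in state C at pos 4, read 0 -> (C,0)->write 1,move R,goto D. Now: state=D, head=5, tape[0..6]=0110100 (head:      ^)
Step 7: in state D at pos 5, read 0 -> (D,0)->write 1,move L,goto C. Now: state=C, head=4, tape[0..6]=0110110 (head:     ^)
Step 8: in state C at pos 4, read 1 -> (C,1)->write 1,move L,goto C. Now: state=C, head=3, tape[0..6]=0110110 (head:    ^)
Step 9: in state C at pos 3, read 0 -> (C,0)->write 1,move R,goto D. Now: state=D, head=4, tape[0..6]=0111110 (head:     ^)
Step 10: in state D at pos 4, read 1 -> (D,1)->write 1,move R,goto A. Now: state=A, head=5, tape[0..6]=0111110 (head:      ^)
Step 11: in state A at pos 5, read 1 -> (A,1)->write 0,move L,goto B. Now: state=B, head=4, tape[0..6]=0111100 (head:     ^)
Step 12: in state B at pos 4, read 1 -> (B,1)->write 0,move L,goto A. Now: state=A, head=3, tape[0..6]=0111000 (head:    ^)
Step 13: in state A at pos 3, read 1 -> (A,1)->write 0,move L,goto B. Now: state=B, head=2, tape[0..6]=0110000 (head:   ^)
Step 14: in state B at pos 2, read 1 -> (B,1)->write 0,move L,goto A. Now: state=A, head=1, tape[0..6]=0100000 (head:  ^)
Step 15: in state A at pos 1, read 1 -> (A,1)->write 0,move L,goto B. Now: state=B, head=0, tape[-1..6]=00000000 (head:  ^)
Step 16: in state B at pos 0, read 0 -> (B,0)->write 0,move R,goto H. Now: state=H, head=1, tape[-1..6]=00000000 (head:   ^)
State H reached at step 16; 16 <= 18 -> yes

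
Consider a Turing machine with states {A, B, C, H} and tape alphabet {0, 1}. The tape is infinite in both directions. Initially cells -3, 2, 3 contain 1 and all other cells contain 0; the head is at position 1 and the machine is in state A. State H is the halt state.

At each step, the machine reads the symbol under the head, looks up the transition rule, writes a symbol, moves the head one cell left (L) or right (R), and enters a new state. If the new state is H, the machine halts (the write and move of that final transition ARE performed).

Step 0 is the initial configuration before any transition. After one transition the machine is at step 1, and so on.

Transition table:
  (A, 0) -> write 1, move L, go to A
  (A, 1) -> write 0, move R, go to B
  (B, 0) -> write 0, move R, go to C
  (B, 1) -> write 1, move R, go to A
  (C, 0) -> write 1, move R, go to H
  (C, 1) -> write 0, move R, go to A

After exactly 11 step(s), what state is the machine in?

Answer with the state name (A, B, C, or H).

Step 1: in state A at pos 1, read 0 -> (A,0)->write 1,move L,goto A. Now: state=A, head=0, tape[-4..4]=010001110 (head:     ^)
Step 2: in state A at pos 0, read 0 -> (A,0)->write 1,move L,goto A. Now: state=A, head=-1, tape[-4..4]=010011110 (head:    ^)
Step 3: in state A at pos -1, read 0 -> (A,0)->write 1,move L,goto A. Now: state=A, head=-2, tape[-4..4]=010111110 (head:   ^)
Step 4: in state A at pos -2, read 0 -> (A,0)->write 1,move L,goto A. Now: state=A, head=-3, tape[-4..4]=011111110 (head:  ^)
Step 5: in state A at pos -3, read 1 -> (A,1)->write 0,move R,goto B. Now: state=B, head=-2, tape[-4..4]=001111110 (head:   ^)
Step 6: in state B at pos -2, read 1 -> (B,1)->write 1,move R,goto A. Now: state=A, head=-1, tape[-4..4]=001111110 (head:    ^)
Step 7: in state A at pos -1, read 1 -> (A,1)->write 0,move R,goto B. Now: state=B, head=0, tape[-4..4]=001011110 (head:     ^)
Step 8: in state B at pos 0, read 1 -> (B,1)->write 1,move R,goto A. Now: state=A, head=1, tape[-4..4]=001011110 (head:      ^)
Step 9: in state A at pos 1, read 1 -> (A,1)->write 0,move R,goto B. Now: state=B, head=2, tape[-4..4]=001010110 (head:       ^)
Step 10: in state B at pos 2, read 1 -> (B,1)->write 1,move R,goto A. Now: state=A, head=3, tape[-4..4]=001010110 (head:        ^)
Step 11: in state A at pos 3, read 1 -> (A,1)->write 0,move R,goto B. Now: state=B, head=4, tape[-4..5]=0010101000 (head:         ^)

Answer: B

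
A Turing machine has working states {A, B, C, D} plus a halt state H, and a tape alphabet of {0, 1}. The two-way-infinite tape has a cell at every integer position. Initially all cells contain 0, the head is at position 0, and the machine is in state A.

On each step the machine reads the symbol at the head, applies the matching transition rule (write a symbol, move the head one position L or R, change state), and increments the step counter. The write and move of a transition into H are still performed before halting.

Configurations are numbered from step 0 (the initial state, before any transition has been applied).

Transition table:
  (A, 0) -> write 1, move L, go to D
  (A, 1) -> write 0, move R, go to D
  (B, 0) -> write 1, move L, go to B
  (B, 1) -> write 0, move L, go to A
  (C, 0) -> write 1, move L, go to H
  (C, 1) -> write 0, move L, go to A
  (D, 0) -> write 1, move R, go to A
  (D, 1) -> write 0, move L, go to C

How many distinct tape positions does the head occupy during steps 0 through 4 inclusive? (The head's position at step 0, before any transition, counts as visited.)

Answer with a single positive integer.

Step 1: in state A at pos 0, read 0 -> (A,0)->write 1,move L,goto D. Now: state=D, head=-1, tape[-2..1]=0010 (head:  ^)
Step 2: in state D at pos -1, read 0 -> (D,0)->write 1,move R,goto A. Now: state=A, head=0, tape[-2..1]=0110 (head:   ^)
Step 3: in state A at pos 0, read 1 -> (A,1)->write 0,move R,goto D. Now: state=D, head=1, tape[-2..2]=01000 (head:    ^)
Step 4: in state D at pos 1, read 0 -> (D,0)->write 1,move R,goto A. Now: state=A, head=2, tape[-2..3]=010100 (head:     ^)
Head positions at steps 0..4: starting at 0, distinct positions visited = {-1, 0, 1, 2} -> 4 position(s)

Answer: 4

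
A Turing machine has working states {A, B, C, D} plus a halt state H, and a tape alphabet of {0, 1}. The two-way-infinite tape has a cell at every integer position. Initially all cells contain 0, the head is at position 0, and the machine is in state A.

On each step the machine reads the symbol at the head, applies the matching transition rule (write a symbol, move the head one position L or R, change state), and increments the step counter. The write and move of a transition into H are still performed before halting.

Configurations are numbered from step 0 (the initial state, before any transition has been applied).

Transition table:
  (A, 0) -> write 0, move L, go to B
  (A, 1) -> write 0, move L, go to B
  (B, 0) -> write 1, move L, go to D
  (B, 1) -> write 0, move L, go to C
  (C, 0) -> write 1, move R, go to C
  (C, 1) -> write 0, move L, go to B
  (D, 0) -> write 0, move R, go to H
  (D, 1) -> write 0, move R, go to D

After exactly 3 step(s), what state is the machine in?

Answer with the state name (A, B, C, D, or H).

Step 1: in state A at pos 0, read 0 -> (A,0)->write 0,move L,goto B. Now: state=B, head=-1, tape[-2..1]=0000 (head:  ^)
Step 2: in state B at pos -1, read 0 -> (B,0)->write 1,move L,goto D. Now: state=D, head=-2, tape[-3..1]=00100 (head:  ^)
Step 3: in state D at pos -2, read 0 -> (D,0)->write 0,move R,goto H. Now: state=H, head=-1, tape[-3..1]=00100 (head:   ^)

Answer: H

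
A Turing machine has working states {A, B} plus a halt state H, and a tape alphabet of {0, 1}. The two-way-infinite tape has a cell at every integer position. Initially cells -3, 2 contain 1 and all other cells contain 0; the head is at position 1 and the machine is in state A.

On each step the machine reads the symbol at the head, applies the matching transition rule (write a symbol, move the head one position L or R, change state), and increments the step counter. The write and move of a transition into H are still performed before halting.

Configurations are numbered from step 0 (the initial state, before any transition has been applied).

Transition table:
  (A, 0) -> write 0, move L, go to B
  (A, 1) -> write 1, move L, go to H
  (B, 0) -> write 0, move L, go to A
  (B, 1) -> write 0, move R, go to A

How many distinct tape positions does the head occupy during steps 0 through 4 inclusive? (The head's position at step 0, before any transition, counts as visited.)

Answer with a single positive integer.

Step 1: in state A at pos 1, read 0 -> (A,0)->write 0,move L,goto B. Now: state=B, head=0, tape[-4..3]=01000010 (head:     ^)
Step 2: in state B at pos 0, read 0 -> (B,0)->write 0,move L,goto A. Now: state=A, head=-1, tape[-4..3]=01000010 (head:    ^)
Step 3: in state A at pos -1, read 0 -> (A,0)->write 0,move L,goto B. Now: state=B, head=-2, tape[-4..3]=01000010 (head:   ^)
Step 4: in state B at pos -2, read 0 -> (B,0)->write 0,move L,goto A. Now: state=A, head=-3, tape[-4..3]=01000010 (head:  ^)
Head positions at steps 0..4: starting at 1, distinct positions visited = {-3, -2, -1, 0, 1} -> 5 position(s)

Answer: 5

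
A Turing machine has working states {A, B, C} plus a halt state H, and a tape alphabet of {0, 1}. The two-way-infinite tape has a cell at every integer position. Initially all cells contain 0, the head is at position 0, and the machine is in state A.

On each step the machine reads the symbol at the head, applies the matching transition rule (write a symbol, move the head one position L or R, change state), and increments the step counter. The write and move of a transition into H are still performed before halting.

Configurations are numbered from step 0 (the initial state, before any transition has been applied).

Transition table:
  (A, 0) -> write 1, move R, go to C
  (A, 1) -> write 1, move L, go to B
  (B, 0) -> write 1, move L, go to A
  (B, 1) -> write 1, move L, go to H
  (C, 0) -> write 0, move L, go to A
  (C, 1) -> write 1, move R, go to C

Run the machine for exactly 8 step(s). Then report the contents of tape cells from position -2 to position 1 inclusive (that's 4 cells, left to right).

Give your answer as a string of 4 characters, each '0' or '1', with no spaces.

Step 1: in state A at pos 0, read 0 -> (A,0)->write 1,move R,goto C. Now: state=C, head=1, tape[-1..2]=0100 (head:   ^)
Step 2: in state C at pos 1, read 0 -> (C,0)->write 0,move L,goto A. Now: state=A, head=0, tape[-1..2]=0100 (head:  ^)
Step 3: in state A at pos 0, read 1 -> (A,1)->write 1,move L,goto B. Now: state=B, head=-1, tape[-2..2]=00100 (head:  ^)
Step 4: in state B at pos -1, read 0 -> (B,0)->write 1,move L,goto A. Now: state=A, head=-2, tape[-3..2]=001100 (head:  ^)
Step 5: in state A at pos -2, read 0 -> (A,0)->write 1,move R,goto C. Now: state=C, head=-1, tape[-3..2]=011100 (head:   ^)
Step 6: in state C at pos -1, read 1 -> (C,1)->write 1,move R,goto C. Now: state=C, head=0, tape[-3..2]=011100 (head:    ^)
Step 7: in state C at pos 0, read 1 -> (C,1)->write 1,move R,goto C. Now: state=C, head=1, tape[-3..2]=011100 (head:     ^)
Step 8: in state C at pos 1, read 0 -> (C,0)->write 0,move L,goto A. Now: state=A, head=0, tape[-3..2]=011100 (head:    ^)

Answer: 1110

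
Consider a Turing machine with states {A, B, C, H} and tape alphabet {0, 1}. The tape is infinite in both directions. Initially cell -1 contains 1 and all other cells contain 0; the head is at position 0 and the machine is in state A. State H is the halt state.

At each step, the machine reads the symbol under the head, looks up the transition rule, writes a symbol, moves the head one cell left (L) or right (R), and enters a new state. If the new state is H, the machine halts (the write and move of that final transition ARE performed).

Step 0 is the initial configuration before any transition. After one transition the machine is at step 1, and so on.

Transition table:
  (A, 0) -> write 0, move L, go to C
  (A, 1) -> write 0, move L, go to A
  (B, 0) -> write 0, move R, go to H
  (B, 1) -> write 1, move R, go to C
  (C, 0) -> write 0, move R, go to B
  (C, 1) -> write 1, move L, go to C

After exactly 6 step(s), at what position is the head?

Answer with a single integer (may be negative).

Answer: 2

Derivation:
Step 1: in state A at pos 0, read 0 -> (A,0)->write 0,move L,goto C. Now: state=C, head=-1, tape[-2..1]=0100 (head:  ^)
Step 2: in state C at pos -1, read 1 -> (C,1)->write 1,move L,goto C. Now: state=C, head=-2, tape[-3..1]=00100 (head:  ^)
Step 3: in state C at pos -2, read 0 -> (C,0)->write 0,move R,goto B. Now: state=B, head=-1, tape[-3..1]=00100 (head:   ^)
Step 4: in state B at pos -1, read 1 -> (B,1)->write 1,move R,goto C. Now: state=C, head=0, tape[-3..1]=00100 (head:    ^)
Step 5: in state C at pos 0, read 0 -> (C,0)->write 0,move R,goto B. Now: state=B, head=1, tape[-3..2]=001000 (head:     ^)
Step 6: in state B at pos 1, read 0 -> (B,0)->write 0,move R,goto H. Now: state=H, head=2, tape[-3..3]=0010000 (head:      ^)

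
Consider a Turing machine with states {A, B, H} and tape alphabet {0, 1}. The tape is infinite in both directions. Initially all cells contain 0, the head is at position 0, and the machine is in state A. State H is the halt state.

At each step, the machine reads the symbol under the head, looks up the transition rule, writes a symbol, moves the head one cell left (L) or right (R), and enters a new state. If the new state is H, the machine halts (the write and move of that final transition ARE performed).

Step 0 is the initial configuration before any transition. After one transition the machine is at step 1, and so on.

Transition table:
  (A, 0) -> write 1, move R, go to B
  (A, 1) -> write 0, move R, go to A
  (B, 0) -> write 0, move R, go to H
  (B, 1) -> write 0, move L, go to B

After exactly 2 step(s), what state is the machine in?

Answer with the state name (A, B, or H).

Step 1: in state A at pos 0, read 0 -> (A,0)->write 1,move R,goto B. Now: state=B, head=1, tape[-1..2]=0100 (head:   ^)
Step 2: in state B at pos 1, read 0 -> (B,0)->write 0,move R,goto H. Now: state=H, head=2, tape[-1..3]=01000 (head:    ^)

Answer: H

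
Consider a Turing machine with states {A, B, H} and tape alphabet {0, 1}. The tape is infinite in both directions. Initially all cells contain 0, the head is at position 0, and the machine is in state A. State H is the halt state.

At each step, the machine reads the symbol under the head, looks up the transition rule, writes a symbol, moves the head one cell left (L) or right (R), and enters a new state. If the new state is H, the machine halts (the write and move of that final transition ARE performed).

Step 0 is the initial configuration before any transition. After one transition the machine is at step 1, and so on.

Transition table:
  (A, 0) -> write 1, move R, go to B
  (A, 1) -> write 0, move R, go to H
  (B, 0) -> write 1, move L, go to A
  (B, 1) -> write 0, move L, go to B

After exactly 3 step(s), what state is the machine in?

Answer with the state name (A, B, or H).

Answer: H

Derivation:
Step 1: in state A at pos 0, read 0 -> (A,0)->write 1,move R,goto B. Now: state=B, head=1, tape[-1..2]=0100 (head:   ^)
Step 2: in state B at pos 1, read 0 -> (B,0)->write 1,move L,goto A. Now: state=A, head=0, tape[-1..2]=0110 (head:  ^)
Step 3: in state A at pos 0, read 1 -> (A,1)->write 0,move R,goto H. Now: state=H, head=1, tape[-1..2]=0010 (head:   ^)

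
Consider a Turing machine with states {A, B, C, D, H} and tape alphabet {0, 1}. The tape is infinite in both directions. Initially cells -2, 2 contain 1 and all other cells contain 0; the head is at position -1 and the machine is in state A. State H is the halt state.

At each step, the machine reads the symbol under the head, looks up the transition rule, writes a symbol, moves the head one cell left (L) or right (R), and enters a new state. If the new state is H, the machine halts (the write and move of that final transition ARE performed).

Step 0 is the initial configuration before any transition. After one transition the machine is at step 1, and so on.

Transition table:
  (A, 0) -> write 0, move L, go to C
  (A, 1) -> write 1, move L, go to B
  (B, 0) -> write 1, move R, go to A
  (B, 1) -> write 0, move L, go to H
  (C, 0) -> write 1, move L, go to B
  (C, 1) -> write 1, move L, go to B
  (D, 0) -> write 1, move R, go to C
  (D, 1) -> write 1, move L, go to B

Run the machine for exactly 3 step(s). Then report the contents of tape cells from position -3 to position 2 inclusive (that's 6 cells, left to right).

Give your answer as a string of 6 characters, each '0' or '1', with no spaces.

Answer: 110001

Derivation:
Step 1: in state A at pos -1, read 0 -> (A,0)->write 0,move L,goto C. Now: state=C, head=-2, tape[-3..3]=0100010 (head:  ^)
Step 2: in state C at pos -2, read 1 -> (C,1)->write 1,move L,goto B. Now: state=B, head=-3, tape[-4..3]=00100010 (head:  ^)
Step 3: in state B at pos -3, read 0 -> (B,0)->write 1,move R,goto A. Now: state=A, head=-2, tape[-4..3]=01100010 (head:   ^)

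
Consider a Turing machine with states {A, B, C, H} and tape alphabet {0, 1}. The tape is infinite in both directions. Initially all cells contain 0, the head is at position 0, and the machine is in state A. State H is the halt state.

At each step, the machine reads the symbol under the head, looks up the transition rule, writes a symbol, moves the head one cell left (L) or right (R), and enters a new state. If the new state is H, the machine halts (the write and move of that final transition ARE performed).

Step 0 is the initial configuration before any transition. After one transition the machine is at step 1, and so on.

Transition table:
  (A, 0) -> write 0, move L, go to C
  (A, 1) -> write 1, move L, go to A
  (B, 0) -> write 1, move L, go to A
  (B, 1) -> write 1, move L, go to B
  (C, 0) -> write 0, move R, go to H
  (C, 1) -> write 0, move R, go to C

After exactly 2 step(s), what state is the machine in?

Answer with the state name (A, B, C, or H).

Answer: H

Derivation:
Step 1: in state A at pos 0, read 0 -> (A,0)->write 0,move L,goto C. Now: state=C, head=-1, tape[-2..1]=0000 (head:  ^)
Step 2: in state C at pos -1, read 0 -> (C,0)->write 0,move R,goto H. Now: state=H, head=0, tape[-2..1]=0000 (head:   ^)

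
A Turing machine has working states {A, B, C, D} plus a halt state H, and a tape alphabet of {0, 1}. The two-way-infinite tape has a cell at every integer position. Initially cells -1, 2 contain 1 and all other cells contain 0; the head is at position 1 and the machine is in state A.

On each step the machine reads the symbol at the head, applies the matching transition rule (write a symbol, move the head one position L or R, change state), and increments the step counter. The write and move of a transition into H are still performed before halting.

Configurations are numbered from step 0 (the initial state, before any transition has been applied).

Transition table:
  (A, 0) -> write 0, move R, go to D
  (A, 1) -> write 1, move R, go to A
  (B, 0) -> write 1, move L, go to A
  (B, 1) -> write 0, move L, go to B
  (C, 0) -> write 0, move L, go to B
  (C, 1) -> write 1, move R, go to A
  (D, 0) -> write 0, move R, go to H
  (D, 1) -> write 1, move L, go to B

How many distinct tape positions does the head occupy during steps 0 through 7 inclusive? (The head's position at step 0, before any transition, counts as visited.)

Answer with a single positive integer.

Step 1: in state A at pos 1, read 0 -> (A,0)->write 0,move R,goto D. Now: state=D, head=2, tape[-2..3]=010010 (head:     ^)
Step 2: in state D at pos 2, read 1 -> (D,1)->write 1,move L,goto B. Now: state=B, head=1, tape[-2..3]=010010 (head:    ^)
Step 3: in state B at pos 1, read 0 -> (B,0)->write 1,move L,goto A. Now: state=A, head=0, tape[-2..3]=010110 (head:   ^)
Step 4: in state A at pos 0, read 0 -> (A,0)->write 0,move R,goto D. Now: state=D, head=1, tape[-2..3]=010110 (head:    ^)
Step 5: in state D at pos 1, read 1 -> (D,1)->write 1,move L,goto B. Now: state=B, head=0, tape[-2..3]=010110 (head:   ^)
Step 6: in state B at pos 0, read 0 -> (B,0)->write 1,move L,goto A. Now: state=A, head=-1, tape[-2..3]=011110 (head:  ^)
Step 7: in state A at pos -1, read 1 -> (A,1)->write 1,move R,goto A. Now: state=A, head=0, tape[-2..3]=011110 (head:   ^)
Head positions at steps 0..7: starting at 1, distinct positions visited = {-1, 0, 1, 2} -> 4 position(s)

Answer: 4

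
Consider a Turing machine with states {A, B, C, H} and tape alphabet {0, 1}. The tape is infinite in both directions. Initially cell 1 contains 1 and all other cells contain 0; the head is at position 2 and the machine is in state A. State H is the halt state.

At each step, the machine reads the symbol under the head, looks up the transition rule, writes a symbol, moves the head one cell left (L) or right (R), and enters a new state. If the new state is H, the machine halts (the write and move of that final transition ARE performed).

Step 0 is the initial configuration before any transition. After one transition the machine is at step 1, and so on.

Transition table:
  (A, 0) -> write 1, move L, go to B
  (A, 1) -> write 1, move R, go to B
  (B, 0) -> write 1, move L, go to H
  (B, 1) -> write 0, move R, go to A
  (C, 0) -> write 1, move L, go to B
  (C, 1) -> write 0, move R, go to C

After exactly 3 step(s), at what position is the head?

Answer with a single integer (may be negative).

Step 1: in state A at pos 2, read 0 -> (A,0)->write 1,move L,goto B. Now: state=B, head=1, tape[0..3]=0110 (head:  ^)
Step 2: in state B at pos 1, read 1 -> (B,1)->write 0,move R,goto A. Now: state=A, head=2, tape[0..3]=0010 (head:   ^)
Step 3: in state A at pos 2, read 1 -> (A,1)->write 1,move R,goto B. Now: state=B, head=3, tape[0..4]=00100 (head:    ^)

Answer: 3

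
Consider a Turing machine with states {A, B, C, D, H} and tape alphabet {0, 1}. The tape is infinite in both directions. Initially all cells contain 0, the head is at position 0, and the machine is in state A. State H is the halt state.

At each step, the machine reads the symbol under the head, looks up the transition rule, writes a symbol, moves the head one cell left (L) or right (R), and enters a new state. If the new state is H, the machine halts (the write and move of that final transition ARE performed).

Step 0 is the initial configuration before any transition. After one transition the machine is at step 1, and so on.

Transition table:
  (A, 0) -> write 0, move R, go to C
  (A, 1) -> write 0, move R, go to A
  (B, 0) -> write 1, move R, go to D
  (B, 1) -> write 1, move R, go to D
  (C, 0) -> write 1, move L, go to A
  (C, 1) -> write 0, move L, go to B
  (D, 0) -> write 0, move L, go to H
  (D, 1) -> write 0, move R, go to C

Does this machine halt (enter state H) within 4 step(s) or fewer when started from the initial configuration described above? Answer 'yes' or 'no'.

Step 1: in state A at pos 0, read 0 -> (A,0)->write 0,move R,goto C. Now: state=C, head=1, tape[-1..2]=0000 (head:   ^)
Step 2: in state C at pos 1, read 0 -> (C,0)->write 1,move L,goto A. Now: state=A, head=0, tape[-1..2]=0010 (head:  ^)
Step 3: in state A at pos 0, read 0 -> (A,0)->write 0,move R,goto C. Now: state=C, head=1, tape[-1..2]=0010 (head:   ^)
Step 4: in state C at pos 1, read 1 -> (C,1)->write 0,move L,goto B. Now: state=B, head=0, tape[-1..2]=0000 (head:  ^)
After 4 step(s): state = B (not H) -> not halted within 4 -> no

Answer: no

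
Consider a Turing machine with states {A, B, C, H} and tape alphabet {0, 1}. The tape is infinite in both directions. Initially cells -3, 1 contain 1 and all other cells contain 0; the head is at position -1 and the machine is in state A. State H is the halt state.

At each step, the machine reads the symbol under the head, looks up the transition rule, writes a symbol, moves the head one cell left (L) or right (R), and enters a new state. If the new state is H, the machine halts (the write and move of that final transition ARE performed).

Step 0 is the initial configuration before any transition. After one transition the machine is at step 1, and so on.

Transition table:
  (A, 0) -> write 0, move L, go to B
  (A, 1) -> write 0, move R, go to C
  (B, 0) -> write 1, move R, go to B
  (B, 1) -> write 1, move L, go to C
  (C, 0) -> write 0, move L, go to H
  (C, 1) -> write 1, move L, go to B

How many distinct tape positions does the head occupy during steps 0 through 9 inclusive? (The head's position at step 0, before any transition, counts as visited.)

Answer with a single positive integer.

Answer: 6

Derivation:
Step 1: in state A at pos -1, read 0 -> (A,0)->write 0,move L,goto B. Now: state=B, head=-2, tape[-4..2]=0100010 (head:   ^)
Step 2: in state B at pos -2, read 0 -> (B,0)->write 1,move R,goto B. Now: state=B, head=-1, tape[-4..2]=0110010 (head:    ^)
Step 3: in state B at pos -1, read 0 -> (B,0)->write 1,move R,goto B. Now: state=B, head=0, tape[-4..2]=0111010 (head:     ^)
Step 4: in state B at pos 0, read 0 -> (B,0)->write 1,move R,goto B. Now: state=B, head=1, tape[-4..2]=0111110 (head:      ^)
Step 5: in state B at pos 1, read 1 -> (B,1)->write 1,move L,goto C. Now: state=C, head=0, tape[-4..2]=0111110 (head:     ^)
Step 6: in state C at pos 0, read 1 -> (C,1)->write 1,move L,goto B. Now: state=B, head=-1, tape[-4..2]=0111110 (head:    ^)
Step 7: in state B at pos -1, read 1 -> (B,1)->write 1,move L,goto C. Now: state=C, head=-2, tape[-4..2]=0111110 (head:   ^)
Step 8: in state C at pos -2, read 1 -> (C,1)->write 1,move L,goto B. Now: state=B, head=-3, tape[-4..2]=0111110 (head:  ^)
Step 9: in state B at pos -3, read 1 -> (B,1)->write 1,move L,goto C. Now: state=C, head=-4, tape[-5..2]=00111110 (head:  ^)
Head positions at steps 0..9: starting at -1, distinct positions visited = {-4, -3, -2, -1, 0, 1} -> 6 position(s)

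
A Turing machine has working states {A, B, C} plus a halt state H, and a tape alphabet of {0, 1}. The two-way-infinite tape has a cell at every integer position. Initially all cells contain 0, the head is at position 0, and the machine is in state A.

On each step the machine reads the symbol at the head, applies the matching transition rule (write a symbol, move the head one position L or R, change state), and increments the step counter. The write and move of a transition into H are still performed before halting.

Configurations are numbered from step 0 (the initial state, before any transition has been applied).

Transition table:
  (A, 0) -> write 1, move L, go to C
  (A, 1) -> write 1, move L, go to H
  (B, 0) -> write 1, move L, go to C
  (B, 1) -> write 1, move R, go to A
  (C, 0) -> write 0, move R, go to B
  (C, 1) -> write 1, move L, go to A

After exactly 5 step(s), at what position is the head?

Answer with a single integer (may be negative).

Answer: -1

Derivation:
Step 1: in state A at pos 0, read 0 -> (A,0)->write 1,move L,goto C. Now: state=C, head=-1, tape[-2..1]=0010 (head:  ^)
Step 2: in state C at pos -1, read 0 -> (C,0)->write 0,move R,goto B. Now: state=B, head=0, tape[-2..1]=0010 (head:   ^)
Step 3: in state B at pos 0, read 1 -> (B,1)->write 1,move R,goto A. Now: state=A, head=1, tape[-2..2]=00100 (head:    ^)
Step 4: in state A at pos 1, read 0 -> (A,0)->write 1,move L,goto C. Now: state=C, head=0, tape[-2..2]=00110 (head:   ^)
Step 5: in state C at pos 0, read 1 -> (C,1)->write 1,move L,goto A. Now: state=A, head=-1, tape[-2..2]=00110 (head:  ^)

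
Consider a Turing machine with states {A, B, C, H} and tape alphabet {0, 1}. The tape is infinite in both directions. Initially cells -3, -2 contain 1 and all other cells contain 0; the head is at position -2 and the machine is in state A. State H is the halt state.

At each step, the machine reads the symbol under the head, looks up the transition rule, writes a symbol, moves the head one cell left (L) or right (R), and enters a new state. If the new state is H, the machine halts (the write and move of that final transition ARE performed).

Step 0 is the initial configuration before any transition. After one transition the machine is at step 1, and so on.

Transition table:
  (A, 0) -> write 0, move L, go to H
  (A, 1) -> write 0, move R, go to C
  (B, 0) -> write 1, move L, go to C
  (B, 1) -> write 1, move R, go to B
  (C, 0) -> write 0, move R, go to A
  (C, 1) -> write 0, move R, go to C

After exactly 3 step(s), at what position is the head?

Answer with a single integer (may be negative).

Answer: -1

Derivation:
Step 1: in state A at pos -2, read 1 -> (A,1)->write 0,move R,goto C. Now: state=C, head=-1, tape[-4..0]=01000 (head:    ^)
Step 2: in state C at pos -1, read 0 -> (C,0)->write 0,move R,goto A. Now: state=A, head=0, tape[-4..1]=010000 (head:     ^)
Step 3: in state A at pos 0, read 0 -> (A,0)->write 0,move L,goto H. Now: state=H, head=-1, tape[-4..1]=010000 (head:    ^)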